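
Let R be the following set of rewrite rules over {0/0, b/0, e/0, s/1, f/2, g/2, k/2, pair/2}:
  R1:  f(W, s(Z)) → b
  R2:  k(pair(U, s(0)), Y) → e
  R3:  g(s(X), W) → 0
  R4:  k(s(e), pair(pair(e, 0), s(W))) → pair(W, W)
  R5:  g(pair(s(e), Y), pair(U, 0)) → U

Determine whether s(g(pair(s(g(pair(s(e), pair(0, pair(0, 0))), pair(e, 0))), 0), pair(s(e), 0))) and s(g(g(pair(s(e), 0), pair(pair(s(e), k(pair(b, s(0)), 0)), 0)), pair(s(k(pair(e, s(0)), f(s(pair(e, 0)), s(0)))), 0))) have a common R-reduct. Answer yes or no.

Reduce t₁ = s(g(pair(s(g(pair(s(e), pair(0, pair(0, 0))), pair(e, 0))), 0), pair(s(e), 0))):
1. s(g(pair(s(g(pair(s(e), pair(0, pair(0, 0))), pair(e, 0))), 0), pair(s(e), 0)))  →  s(g(pair(s(e), 0), pair(s(e), 0)))   [R5 at 1.1.1.1]
2. s(g(pair(s(e), 0), pair(s(e), 0)))  →  s(s(e))   [R5 at 1]

Reduce t₂ = s(g(g(pair(s(e), 0), pair(pair(s(e), k(pair(b, s(0)), 0)), 0)), pair(s(k(pair(e, s(0)), f(s(pair(e, 0)), s(0)))), 0))):
1. s(g(g(pair(s(e), 0), pair(pair(s(e), k(pair(b, s(0)), 0)), 0)), pair(s(k(pair(e, s(0)), f(s(pair(e, 0)), s(0)))), 0)))  →  s(g(pair(s(e), k(pair(b, s(0)), 0)), pair(s(k(pair(e, s(0)), f(s(pair(e, 0)), s(0)))), 0)))   [R5 at 1.1]
2. s(g(pair(s(e), k(pair(b, s(0)), 0)), pair(s(k(pair(e, s(0)), f(s(pair(e, 0)), s(0)))), 0)))  →  s(s(k(pair(e, s(0)), f(s(pair(e, 0)), s(0)))))   [R5 at 1]
3. s(s(k(pair(e, s(0)), f(s(pair(e, 0)), s(0)))))  →  s(s(e))   [R2 at 1.1]

yes — NF(t₁) = s(s(e)), NF(t₂) = s(s(e))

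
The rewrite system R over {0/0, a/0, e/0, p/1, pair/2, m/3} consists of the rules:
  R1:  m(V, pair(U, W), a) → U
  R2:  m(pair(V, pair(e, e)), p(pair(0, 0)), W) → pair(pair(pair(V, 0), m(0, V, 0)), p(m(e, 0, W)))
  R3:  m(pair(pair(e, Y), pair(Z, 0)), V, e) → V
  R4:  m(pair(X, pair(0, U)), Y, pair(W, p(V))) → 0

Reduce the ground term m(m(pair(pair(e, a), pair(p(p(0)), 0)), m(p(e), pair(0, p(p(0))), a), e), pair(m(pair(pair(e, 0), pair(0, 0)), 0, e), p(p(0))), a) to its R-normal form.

1. m(m(pair(pair(e, a), pair(p(p(0)), 0)), m(p(e), pair(0, p(p(0))), a), e), pair(m(pair(pair(e, 0), pair(0, 0)), 0, e), p(p(0))), a)  →  m(pair(pair(e, 0), pair(0, 0)), 0, e)   [R1 at ε]
2. m(pair(pair(e, 0), pair(0, 0)), 0, e)  →  0   [R3 at ε]

0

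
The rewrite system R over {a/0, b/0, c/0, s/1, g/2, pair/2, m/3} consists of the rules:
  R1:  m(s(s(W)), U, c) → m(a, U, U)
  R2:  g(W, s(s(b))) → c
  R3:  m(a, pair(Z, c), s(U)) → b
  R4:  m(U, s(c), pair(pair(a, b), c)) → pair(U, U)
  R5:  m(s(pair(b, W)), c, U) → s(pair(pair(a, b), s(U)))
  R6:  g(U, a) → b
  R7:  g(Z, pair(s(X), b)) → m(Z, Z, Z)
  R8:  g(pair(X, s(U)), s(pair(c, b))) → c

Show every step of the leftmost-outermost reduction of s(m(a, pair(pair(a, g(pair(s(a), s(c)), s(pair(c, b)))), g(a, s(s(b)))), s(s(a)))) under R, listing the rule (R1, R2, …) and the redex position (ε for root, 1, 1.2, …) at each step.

s(b)

1. s(m(a, pair(pair(a, g(pair(s(a), s(c)), s(pair(c, b)))), g(a, s(s(b)))), s(s(a))))  →  s(m(a, pair(pair(a, c), g(a, s(s(b)))), s(s(a))))   [R8 at 1.2.1.2]
2. s(m(a, pair(pair(a, c), g(a, s(s(b)))), s(s(a))))  →  s(m(a, pair(pair(a, c), c), s(s(a))))   [R2 at 1.2.2]
3. s(m(a, pair(pair(a, c), c), s(s(a))))  →  s(b)   [R3 at 1]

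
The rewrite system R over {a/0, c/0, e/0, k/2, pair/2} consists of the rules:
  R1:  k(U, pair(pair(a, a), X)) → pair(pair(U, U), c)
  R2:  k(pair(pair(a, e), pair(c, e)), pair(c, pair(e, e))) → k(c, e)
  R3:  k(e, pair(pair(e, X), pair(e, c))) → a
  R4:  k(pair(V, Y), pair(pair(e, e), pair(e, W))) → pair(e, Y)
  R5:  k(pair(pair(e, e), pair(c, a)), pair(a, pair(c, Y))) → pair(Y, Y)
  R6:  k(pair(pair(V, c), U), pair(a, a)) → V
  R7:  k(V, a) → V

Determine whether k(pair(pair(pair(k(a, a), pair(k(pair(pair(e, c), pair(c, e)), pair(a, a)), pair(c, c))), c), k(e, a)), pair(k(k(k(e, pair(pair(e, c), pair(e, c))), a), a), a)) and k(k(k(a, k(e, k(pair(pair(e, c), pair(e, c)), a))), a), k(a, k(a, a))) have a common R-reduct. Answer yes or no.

no — NF(t₁) = pair(a, pair(e, pair(c, c))), NF(t₂) = a

Reduce t₁ = k(pair(pair(pair(k(a, a), pair(k(pair(pair(e, c), pair(c, e)), pair(a, a)), pair(c, c))), c), k(e, a)), pair(k(k(k(e, pair(pair(e, c), pair(e, c))), a), a), a)):
1. k(pair(pair(pair(k(a, a), pair(k(pair(pair(e, c), pair(c, e)), pair(a, a)), pair(c, c))), c), k(e, a)), pair(k(k(k(e, pair(pair(e, c), pair(e, c))), a), a), a))  →  k(pair(pair(pair(a, pair(k(pair(pair(e, c), pair(c, e)), pair(a, a)), pair(c, c))), c), k(e, a)), pair(k(k(k(e, pair(pair(e, c), pair(e, c))), a), a), a))   [R7 at 1.1.1.1]
2. k(pair(pair(pair(a, pair(k(pair(pair(e, c), pair(c, e)), pair(a, a)), pair(c, c))), c), k(e, a)), pair(k(k(k(e, pair(pair(e, c), pair(e, c))), a), a), a))  →  k(pair(pair(pair(a, pair(e, pair(c, c))), c), k(e, a)), pair(k(k(k(e, pair(pair(e, c), pair(e, c))), a), a), a))   [R6 at 1.1.1.2.1]
3. k(pair(pair(pair(a, pair(e, pair(c, c))), c), k(e, a)), pair(k(k(k(e, pair(pair(e, c), pair(e, c))), a), a), a))  →  k(pair(pair(pair(a, pair(e, pair(c, c))), c), e), pair(k(k(k(e, pair(pair(e, c), pair(e, c))), a), a), a))   [R7 at 1.2]
4. k(pair(pair(pair(a, pair(e, pair(c, c))), c), e), pair(k(k(k(e, pair(pair(e, c), pair(e, c))), a), a), a))  →  k(pair(pair(pair(a, pair(e, pair(c, c))), c), e), pair(k(k(e, pair(pair(e, c), pair(e, c))), a), a))   [R7 at 2.1]
5. k(pair(pair(pair(a, pair(e, pair(c, c))), c), e), pair(k(k(e, pair(pair(e, c), pair(e, c))), a), a))  →  k(pair(pair(pair(a, pair(e, pair(c, c))), c), e), pair(k(e, pair(pair(e, c), pair(e, c))), a))   [R7 at 2.1]
6. k(pair(pair(pair(a, pair(e, pair(c, c))), c), e), pair(k(e, pair(pair(e, c), pair(e, c))), a))  →  k(pair(pair(pair(a, pair(e, pair(c, c))), c), e), pair(a, a))   [R3 at 2.1]
7. k(pair(pair(pair(a, pair(e, pair(c, c))), c), e), pair(a, a))  →  pair(a, pair(e, pair(c, c)))   [R6 at ε]

Reduce t₂ = k(k(k(a, k(e, k(pair(pair(e, c), pair(e, c)), a))), a), k(a, k(a, a))):
1. k(k(k(a, k(e, k(pair(pair(e, c), pair(e, c)), a))), a), k(a, k(a, a)))  →  k(k(a, k(e, k(pair(pair(e, c), pair(e, c)), a))), k(a, k(a, a)))   [R7 at 1]
2. k(k(a, k(e, k(pair(pair(e, c), pair(e, c)), a))), k(a, k(a, a)))  →  k(k(a, k(e, pair(pair(e, c), pair(e, c)))), k(a, k(a, a)))   [R7 at 1.2.2]
3. k(k(a, k(e, pair(pair(e, c), pair(e, c)))), k(a, k(a, a)))  →  k(k(a, a), k(a, k(a, a)))   [R3 at 1.2]
4. k(k(a, a), k(a, k(a, a)))  →  k(a, k(a, k(a, a)))   [R7 at 1]
5. k(a, k(a, k(a, a)))  →  k(a, k(a, a))   [R7 at 2.2]
6. k(a, k(a, a))  →  k(a, a)   [R7 at 2]
7. k(a, a)  →  a   [R7 at ε]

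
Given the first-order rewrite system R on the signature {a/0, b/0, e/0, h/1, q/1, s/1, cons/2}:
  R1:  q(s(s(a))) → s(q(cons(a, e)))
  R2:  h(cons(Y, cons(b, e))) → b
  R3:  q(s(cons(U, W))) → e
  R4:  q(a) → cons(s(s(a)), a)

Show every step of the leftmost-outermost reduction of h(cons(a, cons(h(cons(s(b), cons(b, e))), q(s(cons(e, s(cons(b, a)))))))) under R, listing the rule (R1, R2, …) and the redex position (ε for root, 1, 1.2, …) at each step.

1. h(cons(a, cons(h(cons(s(b), cons(b, e))), q(s(cons(e, s(cons(b, a))))))))  →  h(cons(a, cons(b, q(s(cons(e, s(cons(b, a))))))))   [R2 at 1.2.1]
2. h(cons(a, cons(b, q(s(cons(e, s(cons(b, a))))))))  →  h(cons(a, cons(b, e)))   [R3 at 1.2.2]
3. h(cons(a, cons(b, e)))  →  b   [R2 at ε]

b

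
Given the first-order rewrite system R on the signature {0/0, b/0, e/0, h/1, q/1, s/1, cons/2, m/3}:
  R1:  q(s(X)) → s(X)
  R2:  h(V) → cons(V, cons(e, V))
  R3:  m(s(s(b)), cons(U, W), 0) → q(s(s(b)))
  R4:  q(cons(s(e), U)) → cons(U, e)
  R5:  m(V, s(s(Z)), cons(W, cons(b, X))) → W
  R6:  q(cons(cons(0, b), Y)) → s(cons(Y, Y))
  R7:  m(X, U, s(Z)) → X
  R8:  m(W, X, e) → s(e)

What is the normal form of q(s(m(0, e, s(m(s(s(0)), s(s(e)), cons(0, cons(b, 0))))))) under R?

s(0)

1. q(s(m(0, e, s(m(s(s(0)), s(s(e)), cons(0, cons(b, 0)))))))  →  s(m(0, e, s(m(s(s(0)), s(s(e)), cons(0, cons(b, 0))))))   [R1 at ε]
2. s(m(0, e, s(m(s(s(0)), s(s(e)), cons(0, cons(b, 0))))))  →  s(0)   [R7 at 1]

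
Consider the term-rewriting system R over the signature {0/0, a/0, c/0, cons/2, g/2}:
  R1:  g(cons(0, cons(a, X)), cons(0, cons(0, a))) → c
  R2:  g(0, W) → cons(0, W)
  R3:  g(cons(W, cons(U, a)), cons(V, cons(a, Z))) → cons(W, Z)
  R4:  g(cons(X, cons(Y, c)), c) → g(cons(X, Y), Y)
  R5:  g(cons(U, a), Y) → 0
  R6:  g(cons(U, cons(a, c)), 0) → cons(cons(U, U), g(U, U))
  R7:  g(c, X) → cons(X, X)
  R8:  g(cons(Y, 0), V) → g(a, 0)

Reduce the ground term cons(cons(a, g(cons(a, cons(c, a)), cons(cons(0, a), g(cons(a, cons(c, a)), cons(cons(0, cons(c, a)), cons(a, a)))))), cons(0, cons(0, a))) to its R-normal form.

cons(cons(a, cons(a, a)), cons(0, cons(0, a)))

1. cons(cons(a, g(cons(a, cons(c, a)), cons(cons(0, a), g(cons(a, cons(c, a)), cons(cons(0, cons(c, a)), cons(a, a)))))), cons(0, cons(0, a)))  →  cons(cons(a, g(cons(a, cons(c, a)), cons(cons(0, a), cons(a, a)))), cons(0, cons(0, a)))   [R3 at 1.2.2.2]
2. cons(cons(a, g(cons(a, cons(c, a)), cons(cons(0, a), cons(a, a)))), cons(0, cons(0, a)))  →  cons(cons(a, cons(a, a)), cons(0, cons(0, a)))   [R3 at 1.2]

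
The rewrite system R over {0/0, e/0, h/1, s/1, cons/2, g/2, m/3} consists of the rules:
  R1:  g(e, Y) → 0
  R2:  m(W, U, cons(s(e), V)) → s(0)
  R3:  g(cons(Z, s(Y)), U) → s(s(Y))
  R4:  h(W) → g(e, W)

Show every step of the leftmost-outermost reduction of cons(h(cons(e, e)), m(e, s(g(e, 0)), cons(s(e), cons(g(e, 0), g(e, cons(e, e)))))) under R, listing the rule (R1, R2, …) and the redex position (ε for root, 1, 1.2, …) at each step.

cons(0, s(0))

1. cons(h(cons(e, e)), m(e, s(g(e, 0)), cons(s(e), cons(g(e, 0), g(e, cons(e, e))))))  →  cons(g(e, cons(e, e)), m(e, s(g(e, 0)), cons(s(e), cons(g(e, 0), g(e, cons(e, e))))))   [R4 at 1]
2. cons(g(e, cons(e, e)), m(e, s(g(e, 0)), cons(s(e), cons(g(e, 0), g(e, cons(e, e))))))  →  cons(0, m(e, s(g(e, 0)), cons(s(e), cons(g(e, 0), g(e, cons(e, e))))))   [R1 at 1]
3. cons(0, m(e, s(g(e, 0)), cons(s(e), cons(g(e, 0), g(e, cons(e, e))))))  →  cons(0, s(0))   [R2 at 2]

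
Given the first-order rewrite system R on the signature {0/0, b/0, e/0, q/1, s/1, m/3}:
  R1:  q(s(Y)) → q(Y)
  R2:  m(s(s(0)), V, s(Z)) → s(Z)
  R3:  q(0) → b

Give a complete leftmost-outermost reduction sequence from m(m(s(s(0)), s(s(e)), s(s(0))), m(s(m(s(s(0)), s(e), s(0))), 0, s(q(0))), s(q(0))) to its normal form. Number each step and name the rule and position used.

s(b)

1. m(m(s(s(0)), s(s(e)), s(s(0))), m(s(m(s(s(0)), s(e), s(0))), 0, s(q(0))), s(q(0)))  →  m(s(s(0)), m(s(m(s(s(0)), s(e), s(0))), 0, s(q(0))), s(q(0)))   [R2 at 1]
2. m(s(s(0)), m(s(m(s(s(0)), s(e), s(0))), 0, s(q(0))), s(q(0)))  →  s(q(0))   [R2 at ε]
3. s(q(0))  →  s(b)   [R3 at 1]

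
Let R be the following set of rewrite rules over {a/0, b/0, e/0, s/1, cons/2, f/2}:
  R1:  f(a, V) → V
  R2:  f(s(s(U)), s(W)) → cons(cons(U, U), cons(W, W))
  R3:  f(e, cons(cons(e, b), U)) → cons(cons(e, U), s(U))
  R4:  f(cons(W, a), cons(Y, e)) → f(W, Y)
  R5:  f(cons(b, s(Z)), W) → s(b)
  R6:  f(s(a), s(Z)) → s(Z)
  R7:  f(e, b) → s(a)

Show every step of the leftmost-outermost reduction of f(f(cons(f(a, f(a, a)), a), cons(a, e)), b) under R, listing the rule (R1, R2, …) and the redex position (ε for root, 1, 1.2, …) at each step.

1. f(f(cons(f(a, f(a, a)), a), cons(a, e)), b)  →  f(f(f(a, f(a, a)), a), b)   [R4 at 1]
2. f(f(f(a, f(a, a)), a), b)  →  f(f(f(a, a), a), b)   [R1 at 1.1]
3. f(f(f(a, a), a), b)  →  f(f(a, a), b)   [R1 at 1.1]
4. f(f(a, a), b)  →  f(a, b)   [R1 at 1]
5. f(a, b)  →  b   [R1 at ε]

b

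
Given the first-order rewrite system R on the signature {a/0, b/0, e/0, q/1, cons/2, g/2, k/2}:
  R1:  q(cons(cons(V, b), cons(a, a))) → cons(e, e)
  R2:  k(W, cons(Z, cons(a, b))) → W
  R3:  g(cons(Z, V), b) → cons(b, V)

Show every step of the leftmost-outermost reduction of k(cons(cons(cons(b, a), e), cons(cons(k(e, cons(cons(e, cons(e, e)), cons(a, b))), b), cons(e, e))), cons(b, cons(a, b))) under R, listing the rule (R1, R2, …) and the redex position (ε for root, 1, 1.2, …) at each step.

cons(cons(cons(b, a), e), cons(cons(e, b), cons(e, e)))

1. k(cons(cons(cons(b, a), e), cons(cons(k(e, cons(cons(e, cons(e, e)), cons(a, b))), b), cons(e, e))), cons(b, cons(a, b)))  →  cons(cons(cons(b, a), e), cons(cons(k(e, cons(cons(e, cons(e, e)), cons(a, b))), b), cons(e, e)))   [R2 at ε]
2. cons(cons(cons(b, a), e), cons(cons(k(e, cons(cons(e, cons(e, e)), cons(a, b))), b), cons(e, e)))  →  cons(cons(cons(b, a), e), cons(cons(e, b), cons(e, e)))   [R2 at 2.1.1]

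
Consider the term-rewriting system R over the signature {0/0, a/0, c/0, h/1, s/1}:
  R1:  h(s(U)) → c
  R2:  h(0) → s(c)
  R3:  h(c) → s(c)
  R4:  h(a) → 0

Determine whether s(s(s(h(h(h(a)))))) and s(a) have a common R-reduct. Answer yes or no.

no — NF(t₁) = s(s(s(c))), NF(t₂) = s(a)

Reduce t₁ = s(s(s(h(h(h(a)))))):
1. s(s(s(h(h(h(a))))))  →  s(s(s(h(h(0)))))   [R4 at 1.1.1.1.1]
2. s(s(s(h(h(0)))))  →  s(s(s(h(s(c)))))   [R2 at 1.1.1.1]
3. s(s(s(h(s(c)))))  →  s(s(s(c)))   [R1 at 1.1.1]

Reduce t₂ = s(a):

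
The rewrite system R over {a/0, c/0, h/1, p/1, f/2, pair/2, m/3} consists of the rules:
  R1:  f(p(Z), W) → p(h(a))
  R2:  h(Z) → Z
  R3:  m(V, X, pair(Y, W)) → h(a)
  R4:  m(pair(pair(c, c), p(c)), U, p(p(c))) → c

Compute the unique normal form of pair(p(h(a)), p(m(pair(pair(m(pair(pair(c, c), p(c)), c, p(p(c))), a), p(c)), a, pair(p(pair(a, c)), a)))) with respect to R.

pair(p(a), p(a))

1. pair(p(h(a)), p(m(pair(pair(m(pair(pair(c, c), p(c)), c, p(p(c))), a), p(c)), a, pair(p(pair(a, c)), a))))  →  pair(p(a), p(m(pair(pair(m(pair(pair(c, c), p(c)), c, p(p(c))), a), p(c)), a, pair(p(pair(a, c)), a))))   [R2 at 1.1]
2. pair(p(a), p(m(pair(pair(m(pair(pair(c, c), p(c)), c, p(p(c))), a), p(c)), a, pair(p(pair(a, c)), a))))  →  pair(p(a), p(h(a)))   [R3 at 2.1]
3. pair(p(a), p(h(a)))  →  pair(p(a), p(a))   [R2 at 2.1]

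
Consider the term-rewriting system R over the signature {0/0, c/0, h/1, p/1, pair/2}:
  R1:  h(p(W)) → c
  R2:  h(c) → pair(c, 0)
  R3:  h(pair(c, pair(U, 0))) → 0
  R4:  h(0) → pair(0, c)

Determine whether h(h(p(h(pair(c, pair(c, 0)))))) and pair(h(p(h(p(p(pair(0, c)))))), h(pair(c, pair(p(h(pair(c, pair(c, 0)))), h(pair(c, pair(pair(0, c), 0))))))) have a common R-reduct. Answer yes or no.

yes — NF(t₁) = pair(c, 0), NF(t₂) = pair(c, 0)

Reduce t₁ = h(h(p(h(pair(c, pair(c, 0)))))):
1. h(h(p(h(pair(c, pair(c, 0))))))  →  h(c)   [R1 at 1]
2. h(c)  →  pair(c, 0)   [R2 at ε]

Reduce t₂ = pair(h(p(h(p(p(pair(0, c)))))), h(pair(c, pair(p(h(pair(c, pair(c, 0)))), h(pair(c, pair(pair(0, c), 0))))))):
1. pair(h(p(h(p(p(pair(0, c)))))), h(pair(c, pair(p(h(pair(c, pair(c, 0)))), h(pair(c, pair(pair(0, c), 0)))))))  →  pair(c, h(pair(c, pair(p(h(pair(c, pair(c, 0)))), h(pair(c, pair(pair(0, c), 0)))))))   [R1 at 1]
2. pair(c, h(pair(c, pair(p(h(pair(c, pair(c, 0)))), h(pair(c, pair(pair(0, c), 0)))))))  →  pair(c, h(pair(c, pair(p(0), h(pair(c, pair(pair(0, c), 0)))))))   [R3 at 2.1.2.1.1]
3. pair(c, h(pair(c, pair(p(0), h(pair(c, pair(pair(0, c), 0)))))))  →  pair(c, h(pair(c, pair(p(0), 0))))   [R3 at 2.1.2.2]
4. pair(c, h(pair(c, pair(p(0), 0))))  →  pair(c, 0)   [R3 at 2]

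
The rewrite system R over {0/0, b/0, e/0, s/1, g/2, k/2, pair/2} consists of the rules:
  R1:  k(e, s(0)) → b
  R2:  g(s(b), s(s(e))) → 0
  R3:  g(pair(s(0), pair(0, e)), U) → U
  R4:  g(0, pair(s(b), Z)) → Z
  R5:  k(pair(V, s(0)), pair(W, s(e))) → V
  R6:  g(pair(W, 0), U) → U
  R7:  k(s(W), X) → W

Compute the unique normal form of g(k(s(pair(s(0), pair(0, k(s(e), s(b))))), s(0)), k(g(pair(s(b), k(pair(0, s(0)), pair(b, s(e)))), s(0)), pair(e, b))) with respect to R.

1. g(k(s(pair(s(0), pair(0, k(s(e), s(b))))), s(0)), k(g(pair(s(b), k(pair(0, s(0)), pair(b, s(e)))), s(0)), pair(e, b)))  →  g(pair(s(0), pair(0, k(s(e), s(b)))), k(g(pair(s(b), k(pair(0, s(0)), pair(b, s(e)))), s(0)), pair(e, b)))   [R7 at 1]
2. g(pair(s(0), pair(0, k(s(e), s(b)))), k(g(pair(s(b), k(pair(0, s(0)), pair(b, s(e)))), s(0)), pair(e, b)))  →  g(pair(s(0), pair(0, e)), k(g(pair(s(b), k(pair(0, s(0)), pair(b, s(e)))), s(0)), pair(e, b)))   [R7 at 1.2.2]
3. g(pair(s(0), pair(0, e)), k(g(pair(s(b), k(pair(0, s(0)), pair(b, s(e)))), s(0)), pair(e, b)))  →  k(g(pair(s(b), k(pair(0, s(0)), pair(b, s(e)))), s(0)), pair(e, b))   [R3 at ε]
4. k(g(pair(s(b), k(pair(0, s(0)), pair(b, s(e)))), s(0)), pair(e, b))  →  k(g(pair(s(b), 0), s(0)), pair(e, b))   [R5 at 1.1.2]
5. k(g(pair(s(b), 0), s(0)), pair(e, b))  →  k(s(0), pair(e, b))   [R6 at 1]
6. k(s(0), pair(e, b))  →  0   [R7 at ε]

0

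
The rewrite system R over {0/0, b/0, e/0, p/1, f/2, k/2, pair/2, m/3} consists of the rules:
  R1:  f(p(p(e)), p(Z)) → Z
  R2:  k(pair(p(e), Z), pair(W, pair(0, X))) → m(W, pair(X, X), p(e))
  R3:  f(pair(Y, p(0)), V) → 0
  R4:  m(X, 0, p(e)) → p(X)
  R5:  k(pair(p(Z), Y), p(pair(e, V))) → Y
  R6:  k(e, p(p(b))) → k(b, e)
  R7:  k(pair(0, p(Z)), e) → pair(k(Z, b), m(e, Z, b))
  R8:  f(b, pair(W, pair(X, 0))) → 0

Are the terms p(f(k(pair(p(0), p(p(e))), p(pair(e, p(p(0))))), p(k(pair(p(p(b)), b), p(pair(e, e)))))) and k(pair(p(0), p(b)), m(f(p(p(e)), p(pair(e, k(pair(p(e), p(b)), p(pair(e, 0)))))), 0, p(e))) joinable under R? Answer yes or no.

Reduce t₁ = p(f(k(pair(p(0), p(p(e))), p(pair(e, p(p(0))))), p(k(pair(p(p(b)), b), p(pair(e, e)))))):
1. p(f(k(pair(p(0), p(p(e))), p(pair(e, p(p(0))))), p(k(pair(p(p(b)), b), p(pair(e, e))))))  →  p(f(p(p(e)), p(k(pair(p(p(b)), b), p(pair(e, e))))))   [R5 at 1.1]
2. p(f(p(p(e)), p(k(pair(p(p(b)), b), p(pair(e, e))))))  →  p(k(pair(p(p(b)), b), p(pair(e, e))))   [R1 at 1]
3. p(k(pair(p(p(b)), b), p(pair(e, e))))  →  p(b)   [R5 at 1]

Reduce t₂ = k(pair(p(0), p(b)), m(f(p(p(e)), p(pair(e, k(pair(p(e), p(b)), p(pair(e, 0)))))), 0, p(e))):
1. k(pair(p(0), p(b)), m(f(p(p(e)), p(pair(e, k(pair(p(e), p(b)), p(pair(e, 0)))))), 0, p(e)))  →  k(pair(p(0), p(b)), p(f(p(p(e)), p(pair(e, k(pair(p(e), p(b)), p(pair(e, 0))))))))   [R4 at 2]
2. k(pair(p(0), p(b)), p(f(p(p(e)), p(pair(e, k(pair(p(e), p(b)), p(pair(e, 0))))))))  →  k(pair(p(0), p(b)), p(pair(e, k(pair(p(e), p(b)), p(pair(e, 0))))))   [R1 at 2.1]
3. k(pair(p(0), p(b)), p(pair(e, k(pair(p(e), p(b)), p(pair(e, 0))))))  →  p(b)   [R5 at ε]

yes — NF(t₁) = p(b), NF(t₂) = p(b)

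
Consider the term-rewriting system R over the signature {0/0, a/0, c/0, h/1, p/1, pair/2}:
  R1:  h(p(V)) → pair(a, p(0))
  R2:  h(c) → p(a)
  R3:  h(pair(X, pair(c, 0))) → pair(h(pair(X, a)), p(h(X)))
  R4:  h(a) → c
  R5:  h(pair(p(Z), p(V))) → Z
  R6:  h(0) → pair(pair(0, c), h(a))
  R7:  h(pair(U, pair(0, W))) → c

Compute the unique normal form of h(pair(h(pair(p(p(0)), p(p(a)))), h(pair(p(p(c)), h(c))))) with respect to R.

0

1. h(pair(h(pair(p(p(0)), p(p(a)))), h(pair(p(p(c)), h(c)))))  →  h(pair(p(0), h(pair(p(p(c)), h(c)))))   [R5 at 1.1]
2. h(pair(p(0), h(pair(p(p(c)), h(c)))))  →  h(pair(p(0), h(pair(p(p(c)), p(a)))))   [R2 at 1.2.1.2]
3. h(pair(p(0), h(pair(p(p(c)), p(a)))))  →  h(pair(p(0), p(c)))   [R5 at 1.2]
4. h(pair(p(0), p(c)))  →  0   [R5 at ε]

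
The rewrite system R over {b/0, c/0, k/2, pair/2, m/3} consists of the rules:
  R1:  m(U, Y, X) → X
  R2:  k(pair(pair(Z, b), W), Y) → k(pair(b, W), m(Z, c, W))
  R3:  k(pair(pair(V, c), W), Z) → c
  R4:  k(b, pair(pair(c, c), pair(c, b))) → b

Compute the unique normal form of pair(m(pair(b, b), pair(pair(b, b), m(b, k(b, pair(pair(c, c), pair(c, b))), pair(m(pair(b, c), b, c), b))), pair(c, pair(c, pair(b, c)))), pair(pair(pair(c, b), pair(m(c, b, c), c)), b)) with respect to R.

1. pair(m(pair(b, b), pair(pair(b, b), m(b, k(b, pair(pair(c, c), pair(c, b))), pair(m(pair(b, c), b, c), b))), pair(c, pair(c, pair(b, c)))), pair(pair(pair(c, b), pair(m(c, b, c), c)), b))  →  pair(pair(c, pair(c, pair(b, c))), pair(pair(pair(c, b), pair(m(c, b, c), c)), b))   [R1 at 1]
2. pair(pair(c, pair(c, pair(b, c))), pair(pair(pair(c, b), pair(m(c, b, c), c)), b))  →  pair(pair(c, pair(c, pair(b, c))), pair(pair(pair(c, b), pair(c, c)), b))   [R1 at 2.1.2.1]

pair(pair(c, pair(c, pair(b, c))), pair(pair(pair(c, b), pair(c, c)), b))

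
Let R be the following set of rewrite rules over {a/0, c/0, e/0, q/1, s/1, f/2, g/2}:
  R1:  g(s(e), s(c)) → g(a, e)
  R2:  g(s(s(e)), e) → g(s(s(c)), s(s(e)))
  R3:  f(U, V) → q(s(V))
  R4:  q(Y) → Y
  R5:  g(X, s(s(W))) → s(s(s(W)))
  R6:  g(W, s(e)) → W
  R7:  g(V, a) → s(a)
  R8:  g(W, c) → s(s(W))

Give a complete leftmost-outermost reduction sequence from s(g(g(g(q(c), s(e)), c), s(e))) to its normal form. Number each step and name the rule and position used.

1. s(g(g(g(q(c), s(e)), c), s(e)))  →  s(g(g(q(c), s(e)), c))   [R6 at 1]
2. s(g(g(q(c), s(e)), c))  →  s(s(s(g(q(c), s(e)))))   [R8 at 1]
3. s(s(s(g(q(c), s(e)))))  →  s(s(s(q(c))))   [R6 at 1.1.1]
4. s(s(s(q(c))))  →  s(s(s(c)))   [R4 at 1.1.1]

s(s(s(c)))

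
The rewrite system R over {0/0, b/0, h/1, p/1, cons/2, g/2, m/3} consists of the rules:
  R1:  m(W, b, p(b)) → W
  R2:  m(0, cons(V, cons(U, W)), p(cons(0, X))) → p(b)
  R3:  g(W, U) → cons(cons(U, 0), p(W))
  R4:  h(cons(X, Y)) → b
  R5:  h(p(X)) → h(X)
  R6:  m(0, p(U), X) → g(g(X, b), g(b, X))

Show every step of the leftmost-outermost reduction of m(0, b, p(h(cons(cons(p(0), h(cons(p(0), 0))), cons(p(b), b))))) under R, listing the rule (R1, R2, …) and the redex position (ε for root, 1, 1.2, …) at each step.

0

1. m(0, b, p(h(cons(cons(p(0), h(cons(p(0), 0))), cons(p(b), b)))))  →  m(0, b, p(b))   [R4 at 3.1]
2. m(0, b, p(b))  →  0   [R1 at ε]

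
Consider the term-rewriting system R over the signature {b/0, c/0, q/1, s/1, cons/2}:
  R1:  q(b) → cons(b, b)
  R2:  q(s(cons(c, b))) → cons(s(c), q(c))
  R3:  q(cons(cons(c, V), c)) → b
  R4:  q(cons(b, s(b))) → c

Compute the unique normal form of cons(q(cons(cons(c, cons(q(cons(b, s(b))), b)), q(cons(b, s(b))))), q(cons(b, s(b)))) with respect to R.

1. cons(q(cons(cons(c, cons(q(cons(b, s(b))), b)), q(cons(b, s(b))))), q(cons(b, s(b))))  →  cons(q(cons(cons(c, cons(c, b)), q(cons(b, s(b))))), q(cons(b, s(b))))   [R4 at 1.1.1.2.1]
2. cons(q(cons(cons(c, cons(c, b)), q(cons(b, s(b))))), q(cons(b, s(b))))  →  cons(q(cons(cons(c, cons(c, b)), c)), q(cons(b, s(b))))   [R4 at 1.1.2]
3. cons(q(cons(cons(c, cons(c, b)), c)), q(cons(b, s(b))))  →  cons(b, q(cons(b, s(b))))   [R3 at 1]
4. cons(b, q(cons(b, s(b))))  →  cons(b, c)   [R4 at 2]

cons(b, c)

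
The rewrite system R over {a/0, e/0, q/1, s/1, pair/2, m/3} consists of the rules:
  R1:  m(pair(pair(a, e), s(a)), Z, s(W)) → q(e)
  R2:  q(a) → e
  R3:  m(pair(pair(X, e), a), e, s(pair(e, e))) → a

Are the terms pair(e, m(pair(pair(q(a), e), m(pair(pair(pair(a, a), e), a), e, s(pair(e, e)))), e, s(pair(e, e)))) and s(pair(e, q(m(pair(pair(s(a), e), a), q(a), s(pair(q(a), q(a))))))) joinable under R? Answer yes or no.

Reduce t₁ = pair(e, m(pair(pair(q(a), e), m(pair(pair(pair(a, a), e), a), e, s(pair(e, e)))), e, s(pair(e, e)))):
1. pair(e, m(pair(pair(q(a), e), m(pair(pair(pair(a, a), e), a), e, s(pair(e, e)))), e, s(pair(e, e))))  →  pair(e, m(pair(pair(e, e), m(pair(pair(pair(a, a), e), a), e, s(pair(e, e)))), e, s(pair(e, e))))   [R2 at 2.1.1.1]
2. pair(e, m(pair(pair(e, e), m(pair(pair(pair(a, a), e), a), e, s(pair(e, e)))), e, s(pair(e, e))))  →  pair(e, m(pair(pair(e, e), a), e, s(pair(e, e))))   [R3 at 2.1.2]
3. pair(e, m(pair(pair(e, e), a), e, s(pair(e, e))))  →  pair(e, a)   [R3 at 2]

Reduce t₂ = s(pair(e, q(m(pair(pair(s(a), e), a), q(a), s(pair(q(a), q(a))))))):
1. s(pair(e, q(m(pair(pair(s(a), e), a), q(a), s(pair(q(a), q(a)))))))  →  s(pair(e, q(m(pair(pair(s(a), e), a), e, s(pair(q(a), q(a)))))))   [R2 at 1.2.1.2]
2. s(pair(e, q(m(pair(pair(s(a), e), a), e, s(pair(q(a), q(a)))))))  →  s(pair(e, q(m(pair(pair(s(a), e), a), e, s(pair(e, q(a)))))))   [R2 at 1.2.1.3.1.1]
3. s(pair(e, q(m(pair(pair(s(a), e), a), e, s(pair(e, q(a)))))))  →  s(pair(e, q(m(pair(pair(s(a), e), a), e, s(pair(e, e))))))   [R2 at 1.2.1.3.1.2]
4. s(pair(e, q(m(pair(pair(s(a), e), a), e, s(pair(e, e))))))  →  s(pair(e, q(a)))   [R3 at 1.2.1]
5. s(pair(e, q(a)))  →  s(pair(e, e))   [R2 at 1.2]

no — NF(t₁) = pair(e, a), NF(t₂) = s(pair(e, e))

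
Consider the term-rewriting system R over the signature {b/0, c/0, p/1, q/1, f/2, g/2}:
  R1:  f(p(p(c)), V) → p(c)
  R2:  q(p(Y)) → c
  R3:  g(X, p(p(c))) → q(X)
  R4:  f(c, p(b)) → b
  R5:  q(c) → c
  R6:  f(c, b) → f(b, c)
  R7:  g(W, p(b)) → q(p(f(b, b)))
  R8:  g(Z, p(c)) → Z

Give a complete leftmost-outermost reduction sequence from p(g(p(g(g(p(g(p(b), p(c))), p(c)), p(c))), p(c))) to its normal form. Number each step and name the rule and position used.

p(p(p(p(b))))

1. p(g(p(g(g(p(g(p(b), p(c))), p(c)), p(c))), p(c)))  →  p(p(g(g(p(g(p(b), p(c))), p(c)), p(c))))   [R8 at 1]
2. p(p(g(g(p(g(p(b), p(c))), p(c)), p(c))))  →  p(p(g(p(g(p(b), p(c))), p(c))))   [R8 at 1.1]
3. p(p(g(p(g(p(b), p(c))), p(c))))  →  p(p(p(g(p(b), p(c)))))   [R8 at 1.1]
4. p(p(p(g(p(b), p(c)))))  →  p(p(p(p(b))))   [R8 at 1.1.1]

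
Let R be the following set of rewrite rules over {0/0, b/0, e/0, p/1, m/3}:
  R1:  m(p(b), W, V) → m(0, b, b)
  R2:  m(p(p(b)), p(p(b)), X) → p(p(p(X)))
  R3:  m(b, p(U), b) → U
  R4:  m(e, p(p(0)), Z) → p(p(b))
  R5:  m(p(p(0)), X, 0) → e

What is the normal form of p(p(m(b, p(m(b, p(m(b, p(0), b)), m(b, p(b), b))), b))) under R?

1. p(p(m(b, p(m(b, p(m(b, p(0), b)), m(b, p(b), b))), b)))  →  p(p(m(b, p(m(b, p(0), b)), m(b, p(b), b))))   [R3 at 1.1]
2. p(p(m(b, p(m(b, p(0), b)), m(b, p(b), b))))  →  p(p(m(b, p(0), m(b, p(b), b))))   [R3 at 1.1.2.1]
3. p(p(m(b, p(0), m(b, p(b), b))))  →  p(p(m(b, p(0), b)))   [R3 at 1.1.3]
4. p(p(m(b, p(0), b)))  →  p(p(0))   [R3 at 1.1]

p(p(0))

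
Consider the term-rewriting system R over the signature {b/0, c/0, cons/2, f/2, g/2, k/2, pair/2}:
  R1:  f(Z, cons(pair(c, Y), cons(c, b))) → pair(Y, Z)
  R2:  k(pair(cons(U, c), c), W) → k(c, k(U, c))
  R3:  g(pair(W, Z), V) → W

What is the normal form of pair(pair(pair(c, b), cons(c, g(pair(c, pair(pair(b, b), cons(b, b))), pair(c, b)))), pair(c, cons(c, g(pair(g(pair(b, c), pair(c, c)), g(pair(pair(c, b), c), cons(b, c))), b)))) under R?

1. pair(pair(pair(c, b), cons(c, g(pair(c, pair(pair(b, b), cons(b, b))), pair(c, b)))), pair(c, cons(c, g(pair(g(pair(b, c), pair(c, c)), g(pair(pair(c, b), c), cons(b, c))), b))))  →  pair(pair(pair(c, b), cons(c, c)), pair(c, cons(c, g(pair(g(pair(b, c), pair(c, c)), g(pair(pair(c, b), c), cons(b, c))), b))))   [R3 at 1.2.2]
2. pair(pair(pair(c, b), cons(c, c)), pair(c, cons(c, g(pair(g(pair(b, c), pair(c, c)), g(pair(pair(c, b), c), cons(b, c))), b))))  →  pair(pair(pair(c, b), cons(c, c)), pair(c, cons(c, g(pair(b, c), pair(c, c)))))   [R3 at 2.2.2]
3. pair(pair(pair(c, b), cons(c, c)), pair(c, cons(c, g(pair(b, c), pair(c, c)))))  →  pair(pair(pair(c, b), cons(c, c)), pair(c, cons(c, b)))   [R3 at 2.2.2]

pair(pair(pair(c, b), cons(c, c)), pair(c, cons(c, b)))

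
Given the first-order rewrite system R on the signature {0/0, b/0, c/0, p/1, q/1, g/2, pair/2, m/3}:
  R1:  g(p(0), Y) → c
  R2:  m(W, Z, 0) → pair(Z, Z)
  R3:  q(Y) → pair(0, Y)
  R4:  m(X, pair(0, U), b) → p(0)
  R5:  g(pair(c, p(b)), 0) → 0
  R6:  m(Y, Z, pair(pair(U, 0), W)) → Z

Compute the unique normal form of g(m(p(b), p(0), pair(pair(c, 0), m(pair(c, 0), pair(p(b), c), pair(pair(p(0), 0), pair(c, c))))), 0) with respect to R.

1. g(m(p(b), p(0), pair(pair(c, 0), m(pair(c, 0), pair(p(b), c), pair(pair(p(0), 0), pair(c, c))))), 0)  →  g(p(0), 0)   [R6 at 1]
2. g(p(0), 0)  →  c   [R1 at ε]

c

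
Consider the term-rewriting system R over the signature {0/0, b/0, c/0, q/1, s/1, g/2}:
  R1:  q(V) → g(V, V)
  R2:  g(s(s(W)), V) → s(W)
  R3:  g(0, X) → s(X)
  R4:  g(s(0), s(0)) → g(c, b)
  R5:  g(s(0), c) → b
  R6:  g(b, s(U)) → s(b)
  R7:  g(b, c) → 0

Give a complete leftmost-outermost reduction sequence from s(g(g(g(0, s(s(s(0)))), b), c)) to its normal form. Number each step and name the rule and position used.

s(s(s(0)))

1. s(g(g(g(0, s(s(s(0)))), b), c))  →  s(g(g(s(s(s(s(0)))), b), c))   [R3 at 1.1.1]
2. s(g(g(s(s(s(s(0)))), b), c))  →  s(g(s(s(s(0))), c))   [R2 at 1.1]
3. s(g(s(s(s(0))), c))  →  s(s(s(0)))   [R2 at 1]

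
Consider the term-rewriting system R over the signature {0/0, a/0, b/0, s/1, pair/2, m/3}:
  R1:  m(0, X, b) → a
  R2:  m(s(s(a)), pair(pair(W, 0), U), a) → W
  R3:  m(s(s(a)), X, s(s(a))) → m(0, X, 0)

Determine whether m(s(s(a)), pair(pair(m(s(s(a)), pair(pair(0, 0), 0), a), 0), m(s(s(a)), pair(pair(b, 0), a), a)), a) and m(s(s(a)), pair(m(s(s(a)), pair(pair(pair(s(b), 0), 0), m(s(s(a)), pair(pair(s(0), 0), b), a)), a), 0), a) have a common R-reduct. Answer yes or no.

Reduce t₁ = m(s(s(a)), pair(pair(m(s(s(a)), pair(pair(0, 0), 0), a), 0), m(s(s(a)), pair(pair(b, 0), a), a)), a):
1. m(s(s(a)), pair(pair(m(s(s(a)), pair(pair(0, 0), 0), a), 0), m(s(s(a)), pair(pair(b, 0), a), a)), a)  →  m(s(s(a)), pair(pair(0, 0), 0), a)   [R2 at ε]
2. m(s(s(a)), pair(pair(0, 0), 0), a)  →  0   [R2 at ε]

Reduce t₂ = m(s(s(a)), pair(m(s(s(a)), pair(pair(pair(s(b), 0), 0), m(s(s(a)), pair(pair(s(0), 0), b), a)), a), 0), a):
1. m(s(s(a)), pair(m(s(s(a)), pair(pair(pair(s(b), 0), 0), m(s(s(a)), pair(pair(s(0), 0), b), a)), a), 0), a)  →  m(s(s(a)), pair(pair(s(b), 0), 0), a)   [R2 at 2.1]
2. m(s(s(a)), pair(pair(s(b), 0), 0), a)  →  s(b)   [R2 at ε]

no — NF(t₁) = 0, NF(t₂) = s(b)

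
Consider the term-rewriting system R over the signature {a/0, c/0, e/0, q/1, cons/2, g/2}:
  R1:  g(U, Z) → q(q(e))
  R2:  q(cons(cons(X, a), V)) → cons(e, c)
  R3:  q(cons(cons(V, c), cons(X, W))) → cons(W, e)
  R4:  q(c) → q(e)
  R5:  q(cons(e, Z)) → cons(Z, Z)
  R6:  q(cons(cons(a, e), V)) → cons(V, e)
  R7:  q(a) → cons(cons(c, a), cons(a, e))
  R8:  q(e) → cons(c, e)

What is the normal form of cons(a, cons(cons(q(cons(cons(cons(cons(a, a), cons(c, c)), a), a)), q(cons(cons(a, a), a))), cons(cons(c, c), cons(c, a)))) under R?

1. cons(a, cons(cons(q(cons(cons(cons(cons(a, a), cons(c, c)), a), a)), q(cons(cons(a, a), a))), cons(cons(c, c), cons(c, a))))  →  cons(a, cons(cons(cons(e, c), q(cons(cons(a, a), a))), cons(cons(c, c), cons(c, a))))   [R2 at 2.1.1]
2. cons(a, cons(cons(cons(e, c), q(cons(cons(a, a), a))), cons(cons(c, c), cons(c, a))))  →  cons(a, cons(cons(cons(e, c), cons(e, c)), cons(cons(c, c), cons(c, a))))   [R2 at 2.1.2]

cons(a, cons(cons(cons(e, c), cons(e, c)), cons(cons(c, c), cons(c, a))))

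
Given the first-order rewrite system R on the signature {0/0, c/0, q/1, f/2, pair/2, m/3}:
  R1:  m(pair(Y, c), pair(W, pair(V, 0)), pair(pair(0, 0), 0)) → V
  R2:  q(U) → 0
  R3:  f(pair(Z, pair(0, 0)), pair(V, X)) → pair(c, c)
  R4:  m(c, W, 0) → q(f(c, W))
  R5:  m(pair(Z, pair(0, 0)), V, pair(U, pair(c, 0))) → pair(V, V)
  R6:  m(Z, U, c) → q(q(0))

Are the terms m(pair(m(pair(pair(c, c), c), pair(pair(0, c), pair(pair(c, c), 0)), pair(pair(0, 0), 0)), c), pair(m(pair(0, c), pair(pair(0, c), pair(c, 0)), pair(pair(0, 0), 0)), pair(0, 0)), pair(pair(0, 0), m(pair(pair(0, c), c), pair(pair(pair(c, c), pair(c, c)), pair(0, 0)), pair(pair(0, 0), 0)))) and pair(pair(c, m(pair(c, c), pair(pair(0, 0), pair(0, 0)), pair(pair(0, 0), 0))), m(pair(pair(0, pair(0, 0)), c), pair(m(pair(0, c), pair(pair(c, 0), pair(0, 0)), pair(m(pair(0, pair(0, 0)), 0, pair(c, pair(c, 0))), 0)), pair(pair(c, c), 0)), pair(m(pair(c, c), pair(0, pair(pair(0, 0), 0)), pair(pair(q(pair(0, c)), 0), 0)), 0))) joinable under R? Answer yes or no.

no — NF(t₁) = 0, NF(t₂) = pair(pair(c, 0), pair(c, c))

Reduce t₁ = m(pair(m(pair(pair(c, c), c), pair(pair(0, c), pair(pair(c, c), 0)), pair(pair(0, 0), 0)), c), pair(m(pair(0, c), pair(pair(0, c), pair(c, 0)), pair(pair(0, 0), 0)), pair(0, 0)), pair(pair(0, 0), m(pair(pair(0, c), c), pair(pair(pair(c, c), pair(c, c)), pair(0, 0)), pair(pair(0, 0), 0)))):
1. m(pair(m(pair(pair(c, c), c), pair(pair(0, c), pair(pair(c, c), 0)), pair(pair(0, 0), 0)), c), pair(m(pair(0, c), pair(pair(0, c), pair(c, 0)), pair(pair(0, 0), 0)), pair(0, 0)), pair(pair(0, 0), m(pair(pair(0, c), c), pair(pair(pair(c, c), pair(c, c)), pair(0, 0)), pair(pair(0, 0), 0))))  →  m(pair(pair(c, c), c), pair(m(pair(0, c), pair(pair(0, c), pair(c, 0)), pair(pair(0, 0), 0)), pair(0, 0)), pair(pair(0, 0), m(pair(pair(0, c), c), pair(pair(pair(c, c), pair(c, c)), pair(0, 0)), pair(pair(0, 0), 0))))   [R1 at 1.1]
2. m(pair(pair(c, c), c), pair(m(pair(0, c), pair(pair(0, c), pair(c, 0)), pair(pair(0, 0), 0)), pair(0, 0)), pair(pair(0, 0), m(pair(pair(0, c), c), pair(pair(pair(c, c), pair(c, c)), pair(0, 0)), pair(pair(0, 0), 0))))  →  m(pair(pair(c, c), c), pair(c, pair(0, 0)), pair(pair(0, 0), m(pair(pair(0, c), c), pair(pair(pair(c, c), pair(c, c)), pair(0, 0)), pair(pair(0, 0), 0))))   [R1 at 2.1]
3. m(pair(pair(c, c), c), pair(c, pair(0, 0)), pair(pair(0, 0), m(pair(pair(0, c), c), pair(pair(pair(c, c), pair(c, c)), pair(0, 0)), pair(pair(0, 0), 0))))  →  m(pair(pair(c, c), c), pair(c, pair(0, 0)), pair(pair(0, 0), 0))   [R1 at 3.2]
4. m(pair(pair(c, c), c), pair(c, pair(0, 0)), pair(pair(0, 0), 0))  →  0   [R1 at ε]

Reduce t₂ = pair(pair(c, m(pair(c, c), pair(pair(0, 0), pair(0, 0)), pair(pair(0, 0), 0))), m(pair(pair(0, pair(0, 0)), c), pair(m(pair(0, c), pair(pair(c, 0), pair(0, 0)), pair(m(pair(0, pair(0, 0)), 0, pair(c, pair(c, 0))), 0)), pair(pair(c, c), 0)), pair(m(pair(c, c), pair(0, pair(pair(0, 0), 0)), pair(pair(q(pair(0, c)), 0), 0)), 0))):
1. pair(pair(c, m(pair(c, c), pair(pair(0, 0), pair(0, 0)), pair(pair(0, 0), 0))), m(pair(pair(0, pair(0, 0)), c), pair(m(pair(0, c), pair(pair(c, 0), pair(0, 0)), pair(m(pair(0, pair(0, 0)), 0, pair(c, pair(c, 0))), 0)), pair(pair(c, c), 0)), pair(m(pair(c, c), pair(0, pair(pair(0, 0), 0)), pair(pair(q(pair(0, c)), 0), 0)), 0)))  →  pair(pair(c, 0), m(pair(pair(0, pair(0, 0)), c), pair(m(pair(0, c), pair(pair(c, 0), pair(0, 0)), pair(m(pair(0, pair(0, 0)), 0, pair(c, pair(c, 0))), 0)), pair(pair(c, c), 0)), pair(m(pair(c, c), pair(0, pair(pair(0, 0), 0)), pair(pair(q(pair(0, c)), 0), 0)), 0)))   [R1 at 1.2]
2. pair(pair(c, 0), m(pair(pair(0, pair(0, 0)), c), pair(m(pair(0, c), pair(pair(c, 0), pair(0, 0)), pair(m(pair(0, pair(0, 0)), 0, pair(c, pair(c, 0))), 0)), pair(pair(c, c), 0)), pair(m(pair(c, c), pair(0, pair(pair(0, 0), 0)), pair(pair(q(pair(0, c)), 0), 0)), 0)))  →  pair(pair(c, 0), m(pair(pair(0, pair(0, 0)), c), pair(m(pair(0, c), pair(pair(c, 0), pair(0, 0)), pair(pair(0, 0), 0)), pair(pair(c, c), 0)), pair(m(pair(c, c), pair(0, pair(pair(0, 0), 0)), pair(pair(q(pair(0, c)), 0), 0)), 0)))   [R5 at 2.2.1.3.1]
3. pair(pair(c, 0), m(pair(pair(0, pair(0, 0)), c), pair(m(pair(0, c), pair(pair(c, 0), pair(0, 0)), pair(pair(0, 0), 0)), pair(pair(c, c), 0)), pair(m(pair(c, c), pair(0, pair(pair(0, 0), 0)), pair(pair(q(pair(0, c)), 0), 0)), 0)))  →  pair(pair(c, 0), m(pair(pair(0, pair(0, 0)), c), pair(0, pair(pair(c, c), 0)), pair(m(pair(c, c), pair(0, pair(pair(0, 0), 0)), pair(pair(q(pair(0, c)), 0), 0)), 0)))   [R1 at 2.2.1]
4. pair(pair(c, 0), m(pair(pair(0, pair(0, 0)), c), pair(0, pair(pair(c, c), 0)), pair(m(pair(c, c), pair(0, pair(pair(0, 0), 0)), pair(pair(q(pair(0, c)), 0), 0)), 0)))  →  pair(pair(c, 0), m(pair(pair(0, pair(0, 0)), c), pair(0, pair(pair(c, c), 0)), pair(m(pair(c, c), pair(0, pair(pair(0, 0), 0)), pair(pair(0, 0), 0)), 0)))   [R2 at 2.3.1.3.1.1]
5. pair(pair(c, 0), m(pair(pair(0, pair(0, 0)), c), pair(0, pair(pair(c, c), 0)), pair(m(pair(c, c), pair(0, pair(pair(0, 0), 0)), pair(pair(0, 0), 0)), 0)))  →  pair(pair(c, 0), m(pair(pair(0, pair(0, 0)), c), pair(0, pair(pair(c, c), 0)), pair(pair(0, 0), 0)))   [R1 at 2.3.1]
6. pair(pair(c, 0), m(pair(pair(0, pair(0, 0)), c), pair(0, pair(pair(c, c), 0)), pair(pair(0, 0), 0)))  →  pair(pair(c, 0), pair(c, c))   [R1 at 2]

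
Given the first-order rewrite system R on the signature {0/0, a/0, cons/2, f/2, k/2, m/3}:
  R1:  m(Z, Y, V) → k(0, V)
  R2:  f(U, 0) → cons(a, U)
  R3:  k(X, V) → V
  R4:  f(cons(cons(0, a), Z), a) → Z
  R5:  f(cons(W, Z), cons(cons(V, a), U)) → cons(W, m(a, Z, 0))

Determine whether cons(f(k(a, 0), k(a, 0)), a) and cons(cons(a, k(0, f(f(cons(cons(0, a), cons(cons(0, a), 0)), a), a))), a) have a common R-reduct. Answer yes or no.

Reduce t₁ = cons(f(k(a, 0), k(a, 0)), a):
1. cons(f(k(a, 0), k(a, 0)), a)  →  cons(f(0, k(a, 0)), a)   [R3 at 1.1]
2. cons(f(0, k(a, 0)), a)  →  cons(f(0, 0), a)   [R3 at 1.2]
3. cons(f(0, 0), a)  →  cons(cons(a, 0), a)   [R2 at 1]

Reduce t₂ = cons(cons(a, k(0, f(f(cons(cons(0, a), cons(cons(0, a), 0)), a), a))), a):
1. cons(cons(a, k(0, f(f(cons(cons(0, a), cons(cons(0, a), 0)), a), a))), a)  →  cons(cons(a, f(f(cons(cons(0, a), cons(cons(0, a), 0)), a), a)), a)   [R3 at 1.2]
2. cons(cons(a, f(f(cons(cons(0, a), cons(cons(0, a), 0)), a), a)), a)  →  cons(cons(a, f(cons(cons(0, a), 0), a)), a)   [R4 at 1.2.1]
3. cons(cons(a, f(cons(cons(0, a), 0), a)), a)  →  cons(cons(a, 0), a)   [R4 at 1.2]

yes — NF(t₁) = cons(cons(a, 0), a), NF(t₂) = cons(cons(a, 0), a)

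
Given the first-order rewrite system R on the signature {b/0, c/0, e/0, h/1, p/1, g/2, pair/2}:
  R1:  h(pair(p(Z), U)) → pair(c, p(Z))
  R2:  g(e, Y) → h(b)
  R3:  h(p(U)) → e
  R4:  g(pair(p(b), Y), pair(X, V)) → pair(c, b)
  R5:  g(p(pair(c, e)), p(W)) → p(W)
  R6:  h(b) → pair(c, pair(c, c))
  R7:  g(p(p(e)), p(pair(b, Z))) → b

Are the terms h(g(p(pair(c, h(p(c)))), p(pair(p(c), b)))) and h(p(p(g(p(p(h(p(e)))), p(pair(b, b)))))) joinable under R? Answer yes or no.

yes — NF(t₁) = e, NF(t₂) = e

Reduce t₁ = h(g(p(pair(c, h(p(c)))), p(pair(p(c), b)))):
1. h(g(p(pair(c, h(p(c)))), p(pair(p(c), b))))  →  h(g(p(pair(c, e)), p(pair(p(c), b))))   [R3 at 1.1.1.2]
2. h(g(p(pair(c, e)), p(pair(p(c), b))))  →  h(p(pair(p(c), b)))   [R5 at 1]
3. h(p(pair(p(c), b)))  →  e   [R3 at ε]

Reduce t₂ = h(p(p(g(p(p(h(p(e)))), p(pair(b, b)))))):
1. h(p(p(g(p(p(h(p(e)))), p(pair(b, b))))))  →  e   [R3 at ε]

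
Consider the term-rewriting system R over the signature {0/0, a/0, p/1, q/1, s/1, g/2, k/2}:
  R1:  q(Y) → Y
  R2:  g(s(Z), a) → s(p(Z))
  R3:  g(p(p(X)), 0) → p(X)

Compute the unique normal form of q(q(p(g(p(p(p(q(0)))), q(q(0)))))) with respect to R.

1. q(q(p(g(p(p(p(q(0)))), q(q(0))))))  →  q(p(g(p(p(p(q(0)))), q(q(0)))))   [R1 at ε]
2. q(p(g(p(p(p(q(0)))), q(q(0)))))  →  p(g(p(p(p(q(0)))), q(q(0))))   [R1 at ε]
3. p(g(p(p(p(q(0)))), q(q(0))))  →  p(g(p(p(p(0))), q(q(0))))   [R1 at 1.1.1.1.1]
4. p(g(p(p(p(0))), q(q(0))))  →  p(g(p(p(p(0))), q(0)))   [R1 at 1.2]
5. p(g(p(p(p(0))), q(0)))  →  p(g(p(p(p(0))), 0))   [R1 at 1.2]
6. p(g(p(p(p(0))), 0))  →  p(p(p(0)))   [R3 at 1]

p(p(p(0)))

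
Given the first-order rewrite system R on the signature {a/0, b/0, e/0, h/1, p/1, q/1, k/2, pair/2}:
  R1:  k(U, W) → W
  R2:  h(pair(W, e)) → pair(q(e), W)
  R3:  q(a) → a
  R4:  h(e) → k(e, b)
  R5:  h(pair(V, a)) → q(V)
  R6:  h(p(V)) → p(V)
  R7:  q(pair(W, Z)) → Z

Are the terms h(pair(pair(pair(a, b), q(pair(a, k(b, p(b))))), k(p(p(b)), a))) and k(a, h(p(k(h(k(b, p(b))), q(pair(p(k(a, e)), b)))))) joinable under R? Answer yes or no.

yes — NF(t₁) = p(b), NF(t₂) = p(b)

Reduce t₁ = h(pair(pair(pair(a, b), q(pair(a, k(b, p(b))))), k(p(p(b)), a))):
1. h(pair(pair(pair(a, b), q(pair(a, k(b, p(b))))), k(p(p(b)), a)))  →  h(pair(pair(pair(a, b), k(b, p(b))), k(p(p(b)), a)))   [R7 at 1.1.2]
2. h(pair(pair(pair(a, b), k(b, p(b))), k(p(p(b)), a)))  →  h(pair(pair(pair(a, b), p(b)), k(p(p(b)), a)))   [R1 at 1.1.2]
3. h(pair(pair(pair(a, b), p(b)), k(p(p(b)), a)))  →  h(pair(pair(pair(a, b), p(b)), a))   [R1 at 1.2]
4. h(pair(pair(pair(a, b), p(b)), a))  →  q(pair(pair(a, b), p(b)))   [R5 at ε]
5. q(pair(pair(a, b), p(b)))  →  p(b)   [R7 at ε]

Reduce t₂ = k(a, h(p(k(h(k(b, p(b))), q(pair(p(k(a, e)), b)))))):
1. k(a, h(p(k(h(k(b, p(b))), q(pair(p(k(a, e)), b))))))  →  h(p(k(h(k(b, p(b))), q(pair(p(k(a, e)), b)))))   [R1 at ε]
2. h(p(k(h(k(b, p(b))), q(pair(p(k(a, e)), b)))))  →  p(k(h(k(b, p(b))), q(pair(p(k(a, e)), b))))   [R6 at ε]
3. p(k(h(k(b, p(b))), q(pair(p(k(a, e)), b))))  →  p(q(pair(p(k(a, e)), b)))   [R1 at 1]
4. p(q(pair(p(k(a, e)), b)))  →  p(b)   [R7 at 1]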